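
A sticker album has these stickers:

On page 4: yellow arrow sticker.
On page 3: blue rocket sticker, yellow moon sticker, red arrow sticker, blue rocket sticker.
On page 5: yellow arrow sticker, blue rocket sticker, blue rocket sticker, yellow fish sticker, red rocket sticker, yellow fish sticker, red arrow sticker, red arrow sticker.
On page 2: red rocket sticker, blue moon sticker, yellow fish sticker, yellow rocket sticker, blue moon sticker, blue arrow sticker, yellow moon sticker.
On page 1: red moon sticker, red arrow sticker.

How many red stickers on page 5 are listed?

3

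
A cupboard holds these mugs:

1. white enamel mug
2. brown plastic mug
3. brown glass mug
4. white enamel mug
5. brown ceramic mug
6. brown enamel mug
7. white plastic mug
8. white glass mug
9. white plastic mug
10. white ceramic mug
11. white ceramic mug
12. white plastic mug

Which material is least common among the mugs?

glass

Counts by material: plastic 4, enamel 3, ceramic 3, glass 2.
The minimum is 2, held uniquely by glass.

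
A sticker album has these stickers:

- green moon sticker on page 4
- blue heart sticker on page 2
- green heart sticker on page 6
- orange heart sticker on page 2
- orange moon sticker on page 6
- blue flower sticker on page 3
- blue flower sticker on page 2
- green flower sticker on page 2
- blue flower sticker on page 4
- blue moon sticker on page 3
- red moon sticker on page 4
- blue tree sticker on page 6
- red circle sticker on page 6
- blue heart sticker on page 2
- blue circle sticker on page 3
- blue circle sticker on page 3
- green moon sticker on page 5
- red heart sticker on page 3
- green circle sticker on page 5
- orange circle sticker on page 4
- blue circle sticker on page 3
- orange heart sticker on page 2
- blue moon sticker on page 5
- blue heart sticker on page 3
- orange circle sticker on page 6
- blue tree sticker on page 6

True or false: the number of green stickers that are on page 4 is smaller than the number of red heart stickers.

False

|green stickers on page 4| = 1.
|red heart stickers| = 1.
The claim requires 1 < 1, which does not hold.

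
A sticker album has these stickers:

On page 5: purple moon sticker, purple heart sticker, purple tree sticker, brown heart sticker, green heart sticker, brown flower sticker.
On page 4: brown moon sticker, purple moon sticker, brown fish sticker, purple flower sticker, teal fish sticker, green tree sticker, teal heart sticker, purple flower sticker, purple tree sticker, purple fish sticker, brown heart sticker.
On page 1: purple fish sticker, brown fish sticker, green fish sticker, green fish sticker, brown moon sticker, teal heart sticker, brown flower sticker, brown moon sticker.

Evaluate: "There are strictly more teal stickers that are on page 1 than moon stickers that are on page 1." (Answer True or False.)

There is 1 teal sticker on page 1.
There are 2 moon stickers on page 1.
The claim requires 1 > 2, which does not hold.

False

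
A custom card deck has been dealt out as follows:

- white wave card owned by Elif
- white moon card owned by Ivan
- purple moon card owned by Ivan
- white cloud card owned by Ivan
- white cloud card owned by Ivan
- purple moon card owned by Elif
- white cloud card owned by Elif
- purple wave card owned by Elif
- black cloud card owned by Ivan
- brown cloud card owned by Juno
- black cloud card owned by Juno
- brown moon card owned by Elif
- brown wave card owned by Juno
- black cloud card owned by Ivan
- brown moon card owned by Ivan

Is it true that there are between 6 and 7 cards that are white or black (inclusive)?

False

|cards that are white or black| = 8.
The claim requires 6 ≤ 8 ≤ 7, which does not hold.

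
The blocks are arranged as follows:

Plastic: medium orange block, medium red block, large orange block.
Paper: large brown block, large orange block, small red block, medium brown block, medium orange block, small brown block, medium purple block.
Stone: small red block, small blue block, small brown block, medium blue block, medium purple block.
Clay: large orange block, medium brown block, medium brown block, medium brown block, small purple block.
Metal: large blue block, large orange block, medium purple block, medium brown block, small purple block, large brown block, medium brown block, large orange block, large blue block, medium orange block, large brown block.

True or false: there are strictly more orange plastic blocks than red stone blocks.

|orange plastic blocks| = 2.
|red stone blocks| = 1.
The claim requires 2 > 1, which holds.

True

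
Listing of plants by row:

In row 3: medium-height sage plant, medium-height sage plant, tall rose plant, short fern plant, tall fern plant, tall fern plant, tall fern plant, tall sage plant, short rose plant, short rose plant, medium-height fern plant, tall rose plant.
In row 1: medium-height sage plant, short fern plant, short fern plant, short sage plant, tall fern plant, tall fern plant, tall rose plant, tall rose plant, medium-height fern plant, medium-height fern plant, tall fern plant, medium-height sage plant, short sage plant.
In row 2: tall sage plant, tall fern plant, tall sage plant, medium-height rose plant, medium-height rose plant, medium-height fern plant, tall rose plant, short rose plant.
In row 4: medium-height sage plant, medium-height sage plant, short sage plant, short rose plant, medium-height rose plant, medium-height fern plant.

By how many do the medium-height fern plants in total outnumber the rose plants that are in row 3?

1

medium-height fern plants: 5.
rose plants in row 3: 4.
5 − 4 = 1.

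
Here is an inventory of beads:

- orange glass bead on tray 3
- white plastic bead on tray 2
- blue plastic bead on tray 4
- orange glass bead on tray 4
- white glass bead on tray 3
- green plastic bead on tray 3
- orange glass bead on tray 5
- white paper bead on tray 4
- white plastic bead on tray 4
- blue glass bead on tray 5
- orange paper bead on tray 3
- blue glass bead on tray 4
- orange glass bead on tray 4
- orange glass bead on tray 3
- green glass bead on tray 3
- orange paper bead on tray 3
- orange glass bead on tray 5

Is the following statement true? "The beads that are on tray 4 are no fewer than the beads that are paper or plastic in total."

False

There are 6 beads on tray 4.
There are 7 beads that are paper or plastic.
The claim requires 6 ≥ 7, which does not hold.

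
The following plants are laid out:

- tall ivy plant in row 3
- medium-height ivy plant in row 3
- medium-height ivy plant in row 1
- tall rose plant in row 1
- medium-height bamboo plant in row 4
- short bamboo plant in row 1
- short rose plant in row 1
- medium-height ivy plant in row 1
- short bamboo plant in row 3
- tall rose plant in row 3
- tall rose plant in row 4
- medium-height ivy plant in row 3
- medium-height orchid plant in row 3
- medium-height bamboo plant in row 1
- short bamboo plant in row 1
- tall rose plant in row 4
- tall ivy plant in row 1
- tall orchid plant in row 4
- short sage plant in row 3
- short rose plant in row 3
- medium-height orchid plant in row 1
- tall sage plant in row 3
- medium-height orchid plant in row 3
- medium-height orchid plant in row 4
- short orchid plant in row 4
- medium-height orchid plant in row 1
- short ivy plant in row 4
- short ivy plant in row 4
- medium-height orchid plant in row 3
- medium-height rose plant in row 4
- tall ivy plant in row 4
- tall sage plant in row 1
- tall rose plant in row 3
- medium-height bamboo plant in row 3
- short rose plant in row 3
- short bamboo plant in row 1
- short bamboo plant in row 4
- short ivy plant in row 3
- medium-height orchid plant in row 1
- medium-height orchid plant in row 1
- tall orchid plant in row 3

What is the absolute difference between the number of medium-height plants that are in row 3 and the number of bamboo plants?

2

medium-height plants in row 3: 6. bamboo plants: 8.
|6 − 8| = 8 − 6 = 2.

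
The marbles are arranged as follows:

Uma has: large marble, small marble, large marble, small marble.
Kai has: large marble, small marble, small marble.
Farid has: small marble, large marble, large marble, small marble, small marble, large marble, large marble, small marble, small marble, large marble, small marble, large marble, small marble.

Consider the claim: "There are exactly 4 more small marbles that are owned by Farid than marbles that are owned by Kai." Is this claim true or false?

True

|small marbles owned by Farid| = 7.
|marbles owned by Kai| = 3.
The claim requires 7 − 3 (= 4) to equal 4, which holds.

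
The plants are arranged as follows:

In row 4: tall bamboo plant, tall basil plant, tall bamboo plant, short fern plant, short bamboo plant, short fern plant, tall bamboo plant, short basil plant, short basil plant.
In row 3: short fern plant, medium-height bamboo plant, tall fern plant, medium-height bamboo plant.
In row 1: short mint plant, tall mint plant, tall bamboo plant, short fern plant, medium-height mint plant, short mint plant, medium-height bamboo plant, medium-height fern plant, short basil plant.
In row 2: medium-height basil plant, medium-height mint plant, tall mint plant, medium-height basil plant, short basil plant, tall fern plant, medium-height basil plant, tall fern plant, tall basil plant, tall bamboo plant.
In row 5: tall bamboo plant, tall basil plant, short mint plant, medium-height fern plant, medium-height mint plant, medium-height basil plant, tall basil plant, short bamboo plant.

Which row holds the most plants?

row 2

Counts by row: row 2→10, row 4→9, row 1→9, row 5→8, row 3→4.
The maximum is 10, held uniquely by row 2.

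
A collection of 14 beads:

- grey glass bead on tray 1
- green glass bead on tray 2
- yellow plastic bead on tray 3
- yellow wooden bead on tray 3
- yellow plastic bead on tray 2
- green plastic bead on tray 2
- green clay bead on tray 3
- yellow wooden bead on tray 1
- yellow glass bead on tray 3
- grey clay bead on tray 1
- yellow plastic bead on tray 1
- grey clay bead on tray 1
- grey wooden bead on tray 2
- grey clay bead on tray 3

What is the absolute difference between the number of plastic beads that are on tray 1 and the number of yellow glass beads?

plastic beads on tray 1: 1. yellow glass beads: 1.
|1 − 1| = 1 − 1 = 0.

0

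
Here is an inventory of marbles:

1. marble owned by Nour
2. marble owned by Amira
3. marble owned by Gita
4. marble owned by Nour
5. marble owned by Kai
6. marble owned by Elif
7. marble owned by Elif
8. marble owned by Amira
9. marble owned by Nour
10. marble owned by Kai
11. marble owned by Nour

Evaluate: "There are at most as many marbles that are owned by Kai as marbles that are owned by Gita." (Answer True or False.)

False

|marbles owned by Kai| = 2.
|marbles owned by Gita| = 1.
The claim requires 2 ≤ 1, which does not hold.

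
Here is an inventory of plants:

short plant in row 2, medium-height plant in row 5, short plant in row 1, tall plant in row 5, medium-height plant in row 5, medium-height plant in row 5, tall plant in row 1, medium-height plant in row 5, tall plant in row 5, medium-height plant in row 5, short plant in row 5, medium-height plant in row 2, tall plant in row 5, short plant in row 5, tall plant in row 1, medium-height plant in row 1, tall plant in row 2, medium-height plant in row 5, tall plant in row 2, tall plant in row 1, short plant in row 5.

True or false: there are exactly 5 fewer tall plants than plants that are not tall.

True

|tall plants| = 8.
|plants that are not tall| = 13.
The claim requires 13 − 8 (= 5) to equal 5, which holds.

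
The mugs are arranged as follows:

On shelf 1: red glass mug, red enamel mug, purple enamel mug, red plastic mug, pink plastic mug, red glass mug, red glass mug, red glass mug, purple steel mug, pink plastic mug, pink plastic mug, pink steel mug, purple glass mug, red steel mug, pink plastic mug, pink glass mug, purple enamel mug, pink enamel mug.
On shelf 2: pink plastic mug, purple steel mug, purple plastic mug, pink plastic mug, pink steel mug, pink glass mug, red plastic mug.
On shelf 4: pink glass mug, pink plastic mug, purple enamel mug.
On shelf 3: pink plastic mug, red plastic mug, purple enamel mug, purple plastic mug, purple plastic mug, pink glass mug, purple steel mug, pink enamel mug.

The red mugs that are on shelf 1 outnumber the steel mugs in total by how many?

1

red mugs on shelf 1: 7.
steel mugs: 6.
7 − 6 = 1.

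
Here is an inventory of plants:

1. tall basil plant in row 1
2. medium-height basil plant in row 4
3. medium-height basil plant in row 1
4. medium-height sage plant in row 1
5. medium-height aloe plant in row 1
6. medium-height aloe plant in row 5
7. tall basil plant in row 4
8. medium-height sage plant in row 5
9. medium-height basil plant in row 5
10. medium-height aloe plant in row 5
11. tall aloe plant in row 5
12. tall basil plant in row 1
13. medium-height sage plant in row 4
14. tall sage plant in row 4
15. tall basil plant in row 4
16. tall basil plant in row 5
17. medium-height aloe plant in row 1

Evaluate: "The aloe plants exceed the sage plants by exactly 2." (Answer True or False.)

There are 5 aloe plants.
There are 4 sage plants.
The claim requires 5 − 4 (= 1) to equal 2, which does not hold.

False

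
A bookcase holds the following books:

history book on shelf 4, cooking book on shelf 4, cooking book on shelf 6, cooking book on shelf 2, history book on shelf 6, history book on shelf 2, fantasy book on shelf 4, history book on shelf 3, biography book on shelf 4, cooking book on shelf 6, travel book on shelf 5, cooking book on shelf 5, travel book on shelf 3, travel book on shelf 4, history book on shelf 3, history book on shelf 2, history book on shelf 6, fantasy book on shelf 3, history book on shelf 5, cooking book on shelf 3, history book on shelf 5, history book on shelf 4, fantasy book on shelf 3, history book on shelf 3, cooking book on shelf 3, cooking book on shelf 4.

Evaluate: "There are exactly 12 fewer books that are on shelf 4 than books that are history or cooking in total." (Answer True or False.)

True

There are 7 books on shelf 4.
There are 19 books that are history or cooking.
The claim requires 19 − 7 (= 12) to equal 12, which holds.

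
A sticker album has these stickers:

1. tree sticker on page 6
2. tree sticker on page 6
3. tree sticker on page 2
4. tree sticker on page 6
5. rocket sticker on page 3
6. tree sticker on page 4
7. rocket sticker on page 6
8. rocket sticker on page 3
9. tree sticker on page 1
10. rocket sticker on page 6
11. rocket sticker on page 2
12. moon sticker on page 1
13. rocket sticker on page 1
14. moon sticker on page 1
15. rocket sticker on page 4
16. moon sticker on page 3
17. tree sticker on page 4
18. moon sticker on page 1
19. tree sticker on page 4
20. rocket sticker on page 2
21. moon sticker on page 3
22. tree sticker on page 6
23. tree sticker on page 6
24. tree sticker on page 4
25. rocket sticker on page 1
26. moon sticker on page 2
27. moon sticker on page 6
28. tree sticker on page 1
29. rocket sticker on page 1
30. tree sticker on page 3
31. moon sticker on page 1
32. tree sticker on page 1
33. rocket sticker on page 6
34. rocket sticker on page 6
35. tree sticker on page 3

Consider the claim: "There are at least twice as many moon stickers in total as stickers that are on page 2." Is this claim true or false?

There are 8 moon stickers.
There are 4 stickers on page 2.
The claim requires 8 ≥ 2 × 4 = 8, which holds.

True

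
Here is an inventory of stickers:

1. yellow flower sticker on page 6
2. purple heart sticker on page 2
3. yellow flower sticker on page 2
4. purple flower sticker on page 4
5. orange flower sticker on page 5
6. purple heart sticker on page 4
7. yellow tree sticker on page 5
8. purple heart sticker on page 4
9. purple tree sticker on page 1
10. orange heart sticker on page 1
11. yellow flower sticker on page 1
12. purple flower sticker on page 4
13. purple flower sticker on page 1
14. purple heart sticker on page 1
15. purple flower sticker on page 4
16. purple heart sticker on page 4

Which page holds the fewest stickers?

page 6

Counts by page: page 4→6, page 1→5, page 2→2, page 5→2, page 6→1.
The minimum is 1, held uniquely by page 6.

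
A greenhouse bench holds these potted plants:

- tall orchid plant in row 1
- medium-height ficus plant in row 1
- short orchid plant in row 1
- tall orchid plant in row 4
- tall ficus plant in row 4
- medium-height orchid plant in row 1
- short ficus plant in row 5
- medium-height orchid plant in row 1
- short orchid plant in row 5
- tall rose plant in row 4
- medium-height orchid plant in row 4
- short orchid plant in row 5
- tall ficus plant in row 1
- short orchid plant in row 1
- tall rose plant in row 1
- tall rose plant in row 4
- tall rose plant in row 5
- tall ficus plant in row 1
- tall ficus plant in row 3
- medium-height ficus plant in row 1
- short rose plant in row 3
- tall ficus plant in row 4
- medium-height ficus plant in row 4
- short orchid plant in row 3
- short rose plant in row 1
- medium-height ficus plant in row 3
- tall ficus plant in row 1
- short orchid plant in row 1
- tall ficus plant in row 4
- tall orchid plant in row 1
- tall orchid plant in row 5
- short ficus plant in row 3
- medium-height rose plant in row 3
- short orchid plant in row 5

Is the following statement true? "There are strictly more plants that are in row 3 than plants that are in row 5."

False

There are 6 plants in row 3.
There are 6 plants in row 5.
The claim requires 6 > 6, which does not hold.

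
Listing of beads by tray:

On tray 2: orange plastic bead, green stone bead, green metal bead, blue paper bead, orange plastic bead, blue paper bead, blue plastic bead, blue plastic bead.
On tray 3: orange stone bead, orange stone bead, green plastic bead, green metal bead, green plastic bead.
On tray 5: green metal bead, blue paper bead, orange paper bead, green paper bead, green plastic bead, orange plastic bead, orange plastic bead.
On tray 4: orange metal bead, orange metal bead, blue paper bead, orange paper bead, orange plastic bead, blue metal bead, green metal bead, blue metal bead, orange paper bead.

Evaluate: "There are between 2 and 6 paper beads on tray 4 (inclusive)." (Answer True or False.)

|paper beads on tray 4| = 3.
The claim requires 2 ≤ 3 ≤ 6, which holds.

True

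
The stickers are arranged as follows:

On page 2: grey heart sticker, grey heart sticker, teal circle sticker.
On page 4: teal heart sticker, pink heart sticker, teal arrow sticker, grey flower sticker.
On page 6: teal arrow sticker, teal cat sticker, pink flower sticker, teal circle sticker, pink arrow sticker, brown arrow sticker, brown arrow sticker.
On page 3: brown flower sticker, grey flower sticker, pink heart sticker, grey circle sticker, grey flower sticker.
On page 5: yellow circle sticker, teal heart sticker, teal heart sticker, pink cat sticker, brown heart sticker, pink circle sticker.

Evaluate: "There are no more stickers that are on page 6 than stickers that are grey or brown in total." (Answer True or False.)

True

stickers on page 6: 7.
stickers that are grey or brown: 10.
The claim requires 7 ≤ 10, which holds.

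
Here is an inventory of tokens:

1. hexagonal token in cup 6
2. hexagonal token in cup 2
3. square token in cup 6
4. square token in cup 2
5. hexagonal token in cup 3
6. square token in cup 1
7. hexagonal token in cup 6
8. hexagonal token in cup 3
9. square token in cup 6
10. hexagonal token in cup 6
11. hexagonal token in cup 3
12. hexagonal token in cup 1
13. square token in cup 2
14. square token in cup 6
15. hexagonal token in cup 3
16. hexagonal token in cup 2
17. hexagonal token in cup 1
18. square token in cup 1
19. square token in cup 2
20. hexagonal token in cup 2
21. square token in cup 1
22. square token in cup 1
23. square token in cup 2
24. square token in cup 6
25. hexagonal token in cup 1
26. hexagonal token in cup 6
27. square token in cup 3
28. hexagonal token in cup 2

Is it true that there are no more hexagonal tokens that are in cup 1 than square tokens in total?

There are 3 hexagonal tokens in cup 1.
There are 13 square tokens.
The claim requires 3 ≤ 13, which holds.

True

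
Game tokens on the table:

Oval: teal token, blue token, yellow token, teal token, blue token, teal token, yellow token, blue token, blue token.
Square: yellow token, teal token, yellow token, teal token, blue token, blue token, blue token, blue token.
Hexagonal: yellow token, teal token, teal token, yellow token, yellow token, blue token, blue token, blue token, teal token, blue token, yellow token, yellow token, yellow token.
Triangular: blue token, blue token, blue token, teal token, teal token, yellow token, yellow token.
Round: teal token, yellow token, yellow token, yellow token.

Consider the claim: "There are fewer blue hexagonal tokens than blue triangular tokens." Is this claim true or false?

|blue hexagonal tokens| = 4.
|blue triangular tokens| = 3.
The claim requires 4 < 3, which does not hold.

False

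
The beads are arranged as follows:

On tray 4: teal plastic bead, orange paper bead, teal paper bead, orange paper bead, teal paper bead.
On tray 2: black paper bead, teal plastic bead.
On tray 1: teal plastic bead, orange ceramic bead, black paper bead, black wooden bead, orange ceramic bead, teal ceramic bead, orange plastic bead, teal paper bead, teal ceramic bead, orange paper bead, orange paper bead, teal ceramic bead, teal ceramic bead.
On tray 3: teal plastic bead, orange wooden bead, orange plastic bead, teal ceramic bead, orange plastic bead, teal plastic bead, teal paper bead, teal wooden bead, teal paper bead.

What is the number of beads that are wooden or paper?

paper: 11; wooden: 3; together 11 + 3 = 14.

14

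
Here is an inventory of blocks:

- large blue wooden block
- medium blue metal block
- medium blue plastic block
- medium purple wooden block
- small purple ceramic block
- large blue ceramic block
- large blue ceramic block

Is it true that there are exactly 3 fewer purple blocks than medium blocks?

False

There are 2 purple blocks.
There are 3 medium blocks.
The claim requires 3 − 2 (= 1) to equal 3, which does not hold.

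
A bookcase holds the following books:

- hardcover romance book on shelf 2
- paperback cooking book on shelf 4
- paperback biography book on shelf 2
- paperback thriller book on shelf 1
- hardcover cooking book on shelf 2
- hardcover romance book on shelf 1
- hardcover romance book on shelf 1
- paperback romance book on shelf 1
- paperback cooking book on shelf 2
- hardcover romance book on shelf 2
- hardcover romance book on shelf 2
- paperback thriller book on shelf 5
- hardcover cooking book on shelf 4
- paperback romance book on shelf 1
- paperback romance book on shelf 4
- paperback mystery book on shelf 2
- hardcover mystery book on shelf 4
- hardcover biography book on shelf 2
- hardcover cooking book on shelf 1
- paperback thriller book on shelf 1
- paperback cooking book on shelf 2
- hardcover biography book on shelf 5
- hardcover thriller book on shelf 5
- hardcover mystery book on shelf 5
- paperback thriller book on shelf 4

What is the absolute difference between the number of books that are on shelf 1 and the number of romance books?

books on shelf 1: 7. romance books: 8.
|7 − 8| = 8 − 7 = 1.

1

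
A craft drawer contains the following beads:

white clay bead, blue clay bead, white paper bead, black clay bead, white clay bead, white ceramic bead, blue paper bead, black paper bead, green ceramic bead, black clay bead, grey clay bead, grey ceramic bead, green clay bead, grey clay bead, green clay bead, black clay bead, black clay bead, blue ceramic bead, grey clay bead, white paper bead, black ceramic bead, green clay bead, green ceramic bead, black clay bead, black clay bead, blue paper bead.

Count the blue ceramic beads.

1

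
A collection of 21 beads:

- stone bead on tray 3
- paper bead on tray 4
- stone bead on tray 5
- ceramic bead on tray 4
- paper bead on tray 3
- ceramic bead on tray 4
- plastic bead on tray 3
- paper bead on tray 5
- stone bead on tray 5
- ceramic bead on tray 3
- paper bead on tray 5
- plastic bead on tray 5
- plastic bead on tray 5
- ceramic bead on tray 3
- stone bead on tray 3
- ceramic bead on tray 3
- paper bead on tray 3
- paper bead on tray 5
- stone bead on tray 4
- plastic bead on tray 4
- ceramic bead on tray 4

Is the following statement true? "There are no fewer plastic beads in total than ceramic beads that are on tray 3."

There are 4 plastic beads.
There are 3 ceramic beads on tray 3.
The claim requires 4 ≥ 3, which holds.

True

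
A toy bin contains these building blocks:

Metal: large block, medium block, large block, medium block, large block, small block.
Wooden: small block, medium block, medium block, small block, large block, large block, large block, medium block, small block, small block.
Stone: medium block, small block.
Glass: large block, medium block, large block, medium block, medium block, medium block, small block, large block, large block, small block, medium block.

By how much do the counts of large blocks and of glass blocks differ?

large blocks: 10. glass blocks: 11.
|10 − 11| = 11 − 10 = 1.

1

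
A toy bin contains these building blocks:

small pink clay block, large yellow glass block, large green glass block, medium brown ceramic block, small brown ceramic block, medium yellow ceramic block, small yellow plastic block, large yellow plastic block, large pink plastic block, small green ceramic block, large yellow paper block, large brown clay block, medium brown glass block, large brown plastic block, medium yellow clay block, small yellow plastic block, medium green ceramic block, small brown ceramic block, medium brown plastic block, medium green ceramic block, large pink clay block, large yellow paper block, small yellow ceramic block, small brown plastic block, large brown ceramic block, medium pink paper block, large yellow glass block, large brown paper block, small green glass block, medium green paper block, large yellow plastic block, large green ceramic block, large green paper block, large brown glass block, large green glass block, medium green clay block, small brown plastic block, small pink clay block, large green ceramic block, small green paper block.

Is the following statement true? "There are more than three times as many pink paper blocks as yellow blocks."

There is 1 pink paper block.
There are 11 yellow blocks.
The claim requires 1 > 3 × 11 = 33, which does not hold.

False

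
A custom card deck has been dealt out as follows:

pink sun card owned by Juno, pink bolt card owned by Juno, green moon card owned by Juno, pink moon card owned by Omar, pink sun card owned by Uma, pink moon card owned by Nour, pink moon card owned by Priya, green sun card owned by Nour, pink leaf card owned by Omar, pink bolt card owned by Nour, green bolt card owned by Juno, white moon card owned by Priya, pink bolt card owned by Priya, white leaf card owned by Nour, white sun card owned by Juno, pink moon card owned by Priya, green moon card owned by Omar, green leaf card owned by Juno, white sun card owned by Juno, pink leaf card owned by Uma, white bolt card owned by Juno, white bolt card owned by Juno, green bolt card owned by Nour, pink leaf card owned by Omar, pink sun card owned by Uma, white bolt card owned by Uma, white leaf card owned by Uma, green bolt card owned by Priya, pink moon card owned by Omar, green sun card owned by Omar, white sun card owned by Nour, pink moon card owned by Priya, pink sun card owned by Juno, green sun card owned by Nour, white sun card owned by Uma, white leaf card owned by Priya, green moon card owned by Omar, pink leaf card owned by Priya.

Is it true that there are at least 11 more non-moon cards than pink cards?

True

|non-moon cards| = 28.
|pink cards| = 17.
The claim requires 28 − 17 = 11 ≥ 11, which holds.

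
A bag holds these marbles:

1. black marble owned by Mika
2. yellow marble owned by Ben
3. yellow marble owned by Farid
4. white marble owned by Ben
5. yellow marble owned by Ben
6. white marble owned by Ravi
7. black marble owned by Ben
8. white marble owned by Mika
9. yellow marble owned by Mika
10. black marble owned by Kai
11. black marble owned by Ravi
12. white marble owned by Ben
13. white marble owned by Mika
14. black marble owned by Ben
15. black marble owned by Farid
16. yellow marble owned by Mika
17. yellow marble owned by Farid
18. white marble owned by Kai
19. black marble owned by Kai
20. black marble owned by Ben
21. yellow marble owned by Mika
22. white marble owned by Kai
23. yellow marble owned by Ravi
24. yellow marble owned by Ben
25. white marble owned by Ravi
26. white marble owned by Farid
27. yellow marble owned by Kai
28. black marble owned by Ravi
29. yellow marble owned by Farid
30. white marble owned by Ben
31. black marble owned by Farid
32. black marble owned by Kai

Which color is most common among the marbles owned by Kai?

black

Counts by color (restricted to marbles owned by Kai): black 3, white 2, yellow 1.
The maximum is 3, held uniquely by black.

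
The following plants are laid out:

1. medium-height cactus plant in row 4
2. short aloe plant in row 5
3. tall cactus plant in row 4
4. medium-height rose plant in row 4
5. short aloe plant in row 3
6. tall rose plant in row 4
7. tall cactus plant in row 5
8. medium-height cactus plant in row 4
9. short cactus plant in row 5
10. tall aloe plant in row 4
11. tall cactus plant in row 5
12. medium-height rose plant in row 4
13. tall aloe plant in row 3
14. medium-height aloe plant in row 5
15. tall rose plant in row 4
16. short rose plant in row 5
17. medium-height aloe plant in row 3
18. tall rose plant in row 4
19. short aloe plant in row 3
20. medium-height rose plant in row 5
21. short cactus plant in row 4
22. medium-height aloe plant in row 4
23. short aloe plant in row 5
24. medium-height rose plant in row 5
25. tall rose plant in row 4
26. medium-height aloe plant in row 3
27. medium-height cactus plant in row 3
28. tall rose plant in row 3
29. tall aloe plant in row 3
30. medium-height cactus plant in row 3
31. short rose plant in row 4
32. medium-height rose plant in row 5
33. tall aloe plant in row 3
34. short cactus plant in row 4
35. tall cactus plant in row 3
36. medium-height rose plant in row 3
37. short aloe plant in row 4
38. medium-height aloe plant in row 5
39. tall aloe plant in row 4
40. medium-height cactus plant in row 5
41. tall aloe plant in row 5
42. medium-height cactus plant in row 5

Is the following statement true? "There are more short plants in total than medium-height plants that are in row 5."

There are 10 short plants.
There are 7 medium-height plants in row 5.
The claim requires 10 > 7, which holds.

True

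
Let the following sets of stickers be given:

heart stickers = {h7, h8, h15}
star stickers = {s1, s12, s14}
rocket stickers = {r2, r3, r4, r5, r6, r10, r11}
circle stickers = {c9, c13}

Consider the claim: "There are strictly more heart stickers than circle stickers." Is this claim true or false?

True

There are 3 heart stickers.
There are 2 circle stickers.
The claim requires 3 > 2, which holds.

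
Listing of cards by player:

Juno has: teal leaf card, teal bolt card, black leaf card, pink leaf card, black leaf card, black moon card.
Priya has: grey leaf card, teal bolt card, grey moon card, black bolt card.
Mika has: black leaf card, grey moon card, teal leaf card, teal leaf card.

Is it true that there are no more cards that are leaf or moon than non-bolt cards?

True

There are 11 cards that are leaf or moon.
There are 11 non-bolt cards.
The claim requires 11 ≤ 11, which holds.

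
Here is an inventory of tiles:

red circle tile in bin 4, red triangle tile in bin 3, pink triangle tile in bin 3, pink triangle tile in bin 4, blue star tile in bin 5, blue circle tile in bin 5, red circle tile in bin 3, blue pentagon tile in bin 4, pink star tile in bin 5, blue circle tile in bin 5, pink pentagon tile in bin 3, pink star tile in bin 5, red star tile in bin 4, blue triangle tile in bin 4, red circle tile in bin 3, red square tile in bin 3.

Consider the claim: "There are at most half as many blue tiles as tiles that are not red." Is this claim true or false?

True

|blue tiles| = 5.
|tiles that are not red| = 10.
The claim requires 2 × 5 = 10 ≤ 10, which holds.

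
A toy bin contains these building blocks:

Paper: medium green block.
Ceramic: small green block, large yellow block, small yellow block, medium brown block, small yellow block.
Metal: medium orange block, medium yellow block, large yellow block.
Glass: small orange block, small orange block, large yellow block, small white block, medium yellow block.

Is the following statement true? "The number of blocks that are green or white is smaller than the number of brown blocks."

|blocks that are green or white| = 3.
|brown blocks| = 1.
The claim requires 3 < 1, which does not hold.

False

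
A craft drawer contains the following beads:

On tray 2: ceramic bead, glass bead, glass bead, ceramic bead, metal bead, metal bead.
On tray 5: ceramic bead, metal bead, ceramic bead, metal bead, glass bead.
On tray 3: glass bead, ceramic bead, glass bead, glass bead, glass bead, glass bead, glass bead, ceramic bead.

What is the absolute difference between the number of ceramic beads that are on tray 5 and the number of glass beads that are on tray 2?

0

ceramic beads on tray 5: 2. glass beads on tray 2: 2.
|2 − 2| = 2 − 2 = 0.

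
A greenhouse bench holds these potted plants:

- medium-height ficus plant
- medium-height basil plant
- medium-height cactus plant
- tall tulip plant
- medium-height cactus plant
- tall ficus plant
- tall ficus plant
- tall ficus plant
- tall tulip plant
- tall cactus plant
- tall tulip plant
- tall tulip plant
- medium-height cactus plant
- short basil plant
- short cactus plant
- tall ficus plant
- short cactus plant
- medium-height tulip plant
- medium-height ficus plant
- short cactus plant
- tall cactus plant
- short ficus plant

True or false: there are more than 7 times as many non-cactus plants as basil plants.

non-cactus plants: 14.
basil plants: 2.
The claim requires 14 > 7 × 2 = 14, which does not hold.

False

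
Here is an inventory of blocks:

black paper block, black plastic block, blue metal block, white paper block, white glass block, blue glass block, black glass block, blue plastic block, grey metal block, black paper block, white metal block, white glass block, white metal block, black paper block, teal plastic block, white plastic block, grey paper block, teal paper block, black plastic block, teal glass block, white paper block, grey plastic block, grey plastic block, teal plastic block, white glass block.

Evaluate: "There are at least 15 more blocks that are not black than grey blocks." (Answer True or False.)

True

There are 19 blocks that are not black.
There are 4 grey blocks.
The claim requires 19 − 4 = 15 ≥ 15, which holds.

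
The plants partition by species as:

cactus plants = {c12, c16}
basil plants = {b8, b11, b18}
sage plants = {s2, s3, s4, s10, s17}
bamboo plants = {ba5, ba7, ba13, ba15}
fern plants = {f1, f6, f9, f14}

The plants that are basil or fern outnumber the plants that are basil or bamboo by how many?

plants that are basil or fern: 7.
plants that are basil or bamboo: 7.
7 − 7 = 0.

0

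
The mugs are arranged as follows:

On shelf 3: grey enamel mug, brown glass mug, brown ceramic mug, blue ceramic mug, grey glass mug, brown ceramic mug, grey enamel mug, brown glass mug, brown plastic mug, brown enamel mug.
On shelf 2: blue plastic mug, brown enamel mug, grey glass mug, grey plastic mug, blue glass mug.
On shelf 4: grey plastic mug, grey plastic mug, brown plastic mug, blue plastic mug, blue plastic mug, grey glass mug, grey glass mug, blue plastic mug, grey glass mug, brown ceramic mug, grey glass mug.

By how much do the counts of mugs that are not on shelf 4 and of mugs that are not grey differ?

0

mugs that are not on shelf 4: 15. mugs that are not grey: 15.
|15 − 15| = 15 − 15 = 0.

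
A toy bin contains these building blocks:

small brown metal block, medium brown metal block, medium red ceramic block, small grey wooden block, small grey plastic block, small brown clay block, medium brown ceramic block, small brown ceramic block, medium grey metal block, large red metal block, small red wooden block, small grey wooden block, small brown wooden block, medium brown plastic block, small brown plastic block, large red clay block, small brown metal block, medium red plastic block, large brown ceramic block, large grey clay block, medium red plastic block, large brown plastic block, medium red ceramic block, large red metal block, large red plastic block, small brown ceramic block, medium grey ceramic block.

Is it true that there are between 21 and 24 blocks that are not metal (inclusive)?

|blocks that are not metal| = 21.
The claim requires 21 ≤ 21 ≤ 24, which holds.

True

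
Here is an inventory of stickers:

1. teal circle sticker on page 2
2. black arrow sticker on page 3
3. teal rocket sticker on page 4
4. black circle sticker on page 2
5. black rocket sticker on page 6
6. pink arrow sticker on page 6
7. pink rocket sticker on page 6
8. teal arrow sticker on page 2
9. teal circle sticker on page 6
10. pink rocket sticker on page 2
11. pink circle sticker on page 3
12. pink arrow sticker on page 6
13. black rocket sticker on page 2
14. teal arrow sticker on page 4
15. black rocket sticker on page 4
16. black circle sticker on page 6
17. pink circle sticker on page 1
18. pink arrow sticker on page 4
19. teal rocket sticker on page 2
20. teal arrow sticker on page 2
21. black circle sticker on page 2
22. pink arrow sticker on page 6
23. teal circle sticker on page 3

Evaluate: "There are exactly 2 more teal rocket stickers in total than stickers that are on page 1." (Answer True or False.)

False

teal rocket stickers: 2.
stickers on page 1: 1.
The claim requires 2 − 1 (= 1) to equal 2, which does not hold.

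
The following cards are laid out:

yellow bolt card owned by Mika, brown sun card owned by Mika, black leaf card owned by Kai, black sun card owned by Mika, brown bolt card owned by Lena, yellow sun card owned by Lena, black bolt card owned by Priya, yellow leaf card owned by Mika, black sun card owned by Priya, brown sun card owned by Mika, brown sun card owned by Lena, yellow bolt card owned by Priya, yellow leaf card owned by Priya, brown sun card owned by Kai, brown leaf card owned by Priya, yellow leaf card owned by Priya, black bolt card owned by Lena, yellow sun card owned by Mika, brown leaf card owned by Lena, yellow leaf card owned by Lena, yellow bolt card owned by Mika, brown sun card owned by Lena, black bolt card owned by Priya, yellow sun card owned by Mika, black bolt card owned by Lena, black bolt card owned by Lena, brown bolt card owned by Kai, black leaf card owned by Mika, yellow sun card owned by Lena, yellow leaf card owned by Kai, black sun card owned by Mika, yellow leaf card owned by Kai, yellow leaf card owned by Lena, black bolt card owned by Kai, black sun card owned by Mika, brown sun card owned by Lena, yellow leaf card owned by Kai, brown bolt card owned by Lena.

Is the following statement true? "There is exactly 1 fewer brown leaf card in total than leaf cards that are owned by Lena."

True

|brown leaf cards| = 2.
|leaf cards owned by Lena| = 3.
The claim requires 3 − 2 (= 1) to equal 1, which holds.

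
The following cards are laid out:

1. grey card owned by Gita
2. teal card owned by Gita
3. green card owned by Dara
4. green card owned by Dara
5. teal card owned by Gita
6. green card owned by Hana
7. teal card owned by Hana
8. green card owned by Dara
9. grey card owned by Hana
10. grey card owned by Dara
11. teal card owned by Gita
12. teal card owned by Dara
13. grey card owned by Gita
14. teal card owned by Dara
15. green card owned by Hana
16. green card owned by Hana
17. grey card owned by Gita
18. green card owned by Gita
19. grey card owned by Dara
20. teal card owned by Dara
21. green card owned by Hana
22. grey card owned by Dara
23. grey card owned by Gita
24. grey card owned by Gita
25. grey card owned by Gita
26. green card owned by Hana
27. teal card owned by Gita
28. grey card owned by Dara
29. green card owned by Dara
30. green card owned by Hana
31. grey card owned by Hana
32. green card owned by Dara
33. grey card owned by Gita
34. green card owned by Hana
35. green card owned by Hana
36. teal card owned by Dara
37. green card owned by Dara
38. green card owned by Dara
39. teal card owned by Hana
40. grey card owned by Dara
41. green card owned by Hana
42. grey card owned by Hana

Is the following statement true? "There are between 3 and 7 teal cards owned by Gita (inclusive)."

|teal cards owned by Gita| = 4.
The claim requires 3 ≤ 4 ≤ 7, which holds.

True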